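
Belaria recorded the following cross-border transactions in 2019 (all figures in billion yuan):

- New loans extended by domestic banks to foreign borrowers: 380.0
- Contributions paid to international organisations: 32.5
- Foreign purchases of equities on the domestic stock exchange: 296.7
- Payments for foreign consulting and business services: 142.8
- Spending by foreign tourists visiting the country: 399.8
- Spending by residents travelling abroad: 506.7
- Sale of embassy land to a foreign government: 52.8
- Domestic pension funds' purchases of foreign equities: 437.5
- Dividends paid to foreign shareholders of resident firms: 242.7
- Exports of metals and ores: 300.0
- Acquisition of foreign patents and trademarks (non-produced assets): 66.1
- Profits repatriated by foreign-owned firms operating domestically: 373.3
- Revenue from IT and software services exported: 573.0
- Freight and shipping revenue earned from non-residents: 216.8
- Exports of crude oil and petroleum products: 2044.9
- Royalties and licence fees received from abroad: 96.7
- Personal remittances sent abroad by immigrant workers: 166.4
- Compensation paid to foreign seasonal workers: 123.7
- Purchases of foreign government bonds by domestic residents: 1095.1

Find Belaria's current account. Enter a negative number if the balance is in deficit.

Goods: 300.0 + 2044.9 = 2344.9
Services: 96.7 - 142.8 + 216.8 - 506.7 + 399.8 + 573.0 = 636.8
Primary income: -373.3 - 123.7 - 242.7 = -739.7
Secondary income: -32.5 - 166.4 = -198.9
Current account = 2344.9 + 636.8 + (-739.7) + (-198.9) = 2043.1
(Excluded from the current account — financial account: new loans extended by domestic banks to foreign borrowers 380.0, foreign purchases of equities on the domestic stock exchange 296.7, domestic pension funds' purchases of foreign equities 437.5, purchases of foreign government bonds by domestic residents 1095.1; capital account: sale of embassy land to a foreign government 52.8, acquisition of foreign patents and trademarks (non-produced assets) 66.1.)

2043.1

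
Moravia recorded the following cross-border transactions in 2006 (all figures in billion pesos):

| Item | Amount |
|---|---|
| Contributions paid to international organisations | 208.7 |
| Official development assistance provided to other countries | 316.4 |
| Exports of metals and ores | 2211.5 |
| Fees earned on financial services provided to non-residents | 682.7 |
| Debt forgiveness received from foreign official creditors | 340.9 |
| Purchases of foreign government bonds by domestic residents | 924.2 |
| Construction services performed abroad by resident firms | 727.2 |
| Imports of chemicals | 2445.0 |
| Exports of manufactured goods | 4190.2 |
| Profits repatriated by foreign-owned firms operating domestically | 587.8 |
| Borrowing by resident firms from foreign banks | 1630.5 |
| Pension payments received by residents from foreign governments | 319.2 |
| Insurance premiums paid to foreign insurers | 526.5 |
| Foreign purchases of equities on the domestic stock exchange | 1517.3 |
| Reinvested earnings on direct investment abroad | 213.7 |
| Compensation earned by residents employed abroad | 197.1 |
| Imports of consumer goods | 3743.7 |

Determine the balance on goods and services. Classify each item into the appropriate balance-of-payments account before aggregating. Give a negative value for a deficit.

Goods: 2211.5 - 3743.7 - 2445.0 + 4190.2 = 213.0
Services: -526.5 + 727.2 + 682.7 = 883.4
Trade balance = 213.0 + 883.4 = 1096.4
(Excluded from the trade balance — secondary income: contributions paid to international organisations 208.7, official development assistance provided to other countries 316.4, pension payments received by residents from foreign governments 319.2; capital account: debt forgiveness received from foreign official creditors 340.9; financial account: purchases of foreign government bonds by domestic residents 924.2, borrowing by resident firms from foreign banks 1630.5, foreign purchases of equities on the domestic stock exchange 1517.3; primary income: profits repatriated by foreign-owned firms operating domestically 587.8, reinvested earnings on direct investment abroad 213.7, compensation earned by residents employed abroad 197.1.)

1096.4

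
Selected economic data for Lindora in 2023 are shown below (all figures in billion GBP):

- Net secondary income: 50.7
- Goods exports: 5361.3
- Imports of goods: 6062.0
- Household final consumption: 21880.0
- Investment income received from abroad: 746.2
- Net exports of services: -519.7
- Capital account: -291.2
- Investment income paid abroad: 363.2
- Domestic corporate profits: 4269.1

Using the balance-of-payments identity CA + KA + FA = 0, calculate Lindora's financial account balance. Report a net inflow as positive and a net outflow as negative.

1077.9

Goods balance = 5361.3 - 6062.0 = -700.7
Services balance = -519.7
Trade balance (goods + services) = -700.7 + (-519.7) = -1220.4
Net primary income = 746.2 - 363.2 = 383.0
Net secondary income = 50.7
Current account = -1220.4 + 383.0 + 50.7 = -786.7
Financial account = -(-786.7 + (-291.2)) = 1077.9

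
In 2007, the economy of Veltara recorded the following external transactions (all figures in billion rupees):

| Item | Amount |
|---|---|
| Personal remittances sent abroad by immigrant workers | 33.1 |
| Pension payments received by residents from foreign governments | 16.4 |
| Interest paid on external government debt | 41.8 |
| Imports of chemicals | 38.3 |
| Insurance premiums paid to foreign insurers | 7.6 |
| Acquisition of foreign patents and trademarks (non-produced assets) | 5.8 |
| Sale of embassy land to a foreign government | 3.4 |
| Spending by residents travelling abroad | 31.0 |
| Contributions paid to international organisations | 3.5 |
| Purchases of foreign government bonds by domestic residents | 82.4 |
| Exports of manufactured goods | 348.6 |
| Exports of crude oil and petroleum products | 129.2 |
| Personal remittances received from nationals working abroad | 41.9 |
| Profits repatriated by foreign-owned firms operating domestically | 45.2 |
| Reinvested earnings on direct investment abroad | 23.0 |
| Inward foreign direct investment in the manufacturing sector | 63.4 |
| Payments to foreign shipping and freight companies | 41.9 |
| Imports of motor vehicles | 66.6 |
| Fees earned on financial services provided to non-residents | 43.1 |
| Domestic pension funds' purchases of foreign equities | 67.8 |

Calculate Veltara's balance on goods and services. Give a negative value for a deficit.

Goods: 348.6 - 66.6 - 38.3 + 129.2 = 372.9
Services: -31.0 - 41.9 + 43.1 - 7.6 = -37.4
Trade balance = 372.9 + (-37.4) = 335.5
(Excluded from the trade balance — secondary income: personal remittances sent abroad by immigrant workers 33.1, pension payments received by residents from foreign governments 16.4, contributions paid to international organisations 3.5, personal remittances received from nationals working abroad 41.9; primary income: interest paid on external government debt 41.8, profits repatriated by foreign-owned firms operating domestically 45.2, reinvested earnings on direct investment abroad 23.0; capital account: acquisition of foreign patents and trademarks (non-produced assets) 5.8, sale of embassy land to a foreign government 3.4; financial account: purchases of foreign government bonds by domestic residents 82.4, inward foreign direct investment in the manufacturing sector 63.4, domestic pension funds' purchases of foreign equities 67.8.)

335.5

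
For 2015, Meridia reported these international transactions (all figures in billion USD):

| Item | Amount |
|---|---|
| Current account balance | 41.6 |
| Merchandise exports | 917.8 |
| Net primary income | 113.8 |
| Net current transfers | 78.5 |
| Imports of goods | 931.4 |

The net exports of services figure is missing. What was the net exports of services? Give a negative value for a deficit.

-137.1

Current account = goods balance + services balance + net primary income + net secondary income
Sum of the known components = 178.7
Net exports of services = CA - (known components) = 41.6 - 178.7 = -137.1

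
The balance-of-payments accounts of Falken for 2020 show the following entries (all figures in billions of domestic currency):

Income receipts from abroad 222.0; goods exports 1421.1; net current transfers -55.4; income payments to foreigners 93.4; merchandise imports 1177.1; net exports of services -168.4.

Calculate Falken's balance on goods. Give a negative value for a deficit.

Goods balance = 1421.1 - 1177.1 = 244.0

244.0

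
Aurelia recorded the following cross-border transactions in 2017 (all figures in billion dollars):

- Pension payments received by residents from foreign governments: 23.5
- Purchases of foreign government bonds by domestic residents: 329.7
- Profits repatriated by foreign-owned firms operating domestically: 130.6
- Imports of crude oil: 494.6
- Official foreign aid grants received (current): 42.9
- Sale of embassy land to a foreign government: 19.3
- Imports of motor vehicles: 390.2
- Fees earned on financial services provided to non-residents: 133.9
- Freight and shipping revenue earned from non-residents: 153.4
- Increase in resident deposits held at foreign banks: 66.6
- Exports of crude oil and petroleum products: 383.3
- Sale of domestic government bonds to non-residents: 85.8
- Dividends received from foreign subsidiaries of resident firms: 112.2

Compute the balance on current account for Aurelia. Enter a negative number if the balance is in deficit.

Goods: -390.2 + 383.3 - 494.6 = -501.5
Services: 153.4 + 133.9 = 287.3
Primary income: -130.6 + 112.2 = -18.4
Secondary income: 42.9 + 23.5 = 66.4
Current account = (-501.5) + 287.3 + (-18.4) + 66.4 = -166.2
(Excluded from the current account — financial account: purchases of foreign government bonds by domestic residents 329.7, increase in resident deposits held at foreign banks 66.6, sale of domestic government bonds to non-residents 85.8; capital account: sale of embassy land to a foreign government 19.3.)

-166.2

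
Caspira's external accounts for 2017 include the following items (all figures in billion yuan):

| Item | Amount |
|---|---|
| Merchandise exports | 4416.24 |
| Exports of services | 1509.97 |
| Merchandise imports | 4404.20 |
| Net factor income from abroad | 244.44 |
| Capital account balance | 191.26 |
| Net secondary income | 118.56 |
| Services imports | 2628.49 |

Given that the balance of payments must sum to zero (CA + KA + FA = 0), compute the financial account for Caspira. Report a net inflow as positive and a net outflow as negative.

552.22

Goods balance = 4416.24 - 4404.20 = 12.04
Services balance = 1509.97 - 2628.49 = -1118.52
Trade balance (goods + services) = 12.04 + (-1118.52) = -1106.48
Net primary income = 244.44
Net secondary income = 118.56
Current account = -1106.48 + 244.44 + 118.56 = -743.48
Financial account = -(-743.48 + 191.26) = 552.22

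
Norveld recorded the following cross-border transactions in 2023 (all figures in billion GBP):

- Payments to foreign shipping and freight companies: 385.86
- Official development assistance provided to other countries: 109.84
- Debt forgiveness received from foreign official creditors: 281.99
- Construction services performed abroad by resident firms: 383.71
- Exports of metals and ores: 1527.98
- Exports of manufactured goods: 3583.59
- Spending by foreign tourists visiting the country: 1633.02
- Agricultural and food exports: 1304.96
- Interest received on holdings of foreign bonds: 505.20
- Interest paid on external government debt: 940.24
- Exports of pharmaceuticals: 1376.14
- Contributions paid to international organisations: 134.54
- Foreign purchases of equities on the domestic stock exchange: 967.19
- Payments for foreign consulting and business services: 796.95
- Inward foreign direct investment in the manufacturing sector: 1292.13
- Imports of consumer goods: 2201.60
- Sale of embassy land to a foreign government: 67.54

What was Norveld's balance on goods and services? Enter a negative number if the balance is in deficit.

Goods: 1527.98 + 1304.96 - 2201.60 + 3583.59 + 1376.14 = 5591.07
Services: -385.86 + 383.71 - 796.95 + 1633.02 = 833.92
Trade balance = 5591.07 + 833.92 = 6424.99
(Excluded from the trade balance — secondary income: official development assistance provided to other countries 109.84, contributions paid to international organisations 134.54; capital account: debt forgiveness received from foreign official creditors 281.99, sale of embassy land to a foreign government 67.54; primary income: interest received on holdings of foreign bonds 505.20, interest paid on external government debt 940.24; financial account: foreign purchases of equities on the domestic stock exchange 967.19, inward foreign direct investment in the manufacturing sector 1292.13.)

6424.99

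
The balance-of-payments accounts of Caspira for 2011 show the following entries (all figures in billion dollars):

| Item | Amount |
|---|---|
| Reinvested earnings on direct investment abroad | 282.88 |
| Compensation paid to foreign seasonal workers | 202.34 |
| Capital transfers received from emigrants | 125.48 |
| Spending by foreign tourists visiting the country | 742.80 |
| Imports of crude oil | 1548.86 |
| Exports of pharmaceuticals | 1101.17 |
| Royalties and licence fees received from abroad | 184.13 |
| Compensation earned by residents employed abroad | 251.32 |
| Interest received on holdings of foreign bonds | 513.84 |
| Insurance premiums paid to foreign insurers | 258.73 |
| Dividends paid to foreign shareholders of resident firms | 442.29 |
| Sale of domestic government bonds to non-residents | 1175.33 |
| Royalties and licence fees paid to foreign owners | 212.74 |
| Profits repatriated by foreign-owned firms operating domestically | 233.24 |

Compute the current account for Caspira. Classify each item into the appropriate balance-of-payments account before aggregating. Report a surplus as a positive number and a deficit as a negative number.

177.94

Goods: -1548.86 + 1101.17 = -447.69
Services: 742.80 - 258.73 - 212.74 + 184.13 = 455.46
Primary income: 513.84 - 442.29 + 282.88 - 202.34 + 251.32 - 233.24 = 170.17
Current account = (-447.69) + 455.46 + 170.17 = 177.94
(Excluded from the current account — capital account: capital transfers received from emigrants 125.48; financial account: sale of domestic government bonds to non-residents 1175.33.)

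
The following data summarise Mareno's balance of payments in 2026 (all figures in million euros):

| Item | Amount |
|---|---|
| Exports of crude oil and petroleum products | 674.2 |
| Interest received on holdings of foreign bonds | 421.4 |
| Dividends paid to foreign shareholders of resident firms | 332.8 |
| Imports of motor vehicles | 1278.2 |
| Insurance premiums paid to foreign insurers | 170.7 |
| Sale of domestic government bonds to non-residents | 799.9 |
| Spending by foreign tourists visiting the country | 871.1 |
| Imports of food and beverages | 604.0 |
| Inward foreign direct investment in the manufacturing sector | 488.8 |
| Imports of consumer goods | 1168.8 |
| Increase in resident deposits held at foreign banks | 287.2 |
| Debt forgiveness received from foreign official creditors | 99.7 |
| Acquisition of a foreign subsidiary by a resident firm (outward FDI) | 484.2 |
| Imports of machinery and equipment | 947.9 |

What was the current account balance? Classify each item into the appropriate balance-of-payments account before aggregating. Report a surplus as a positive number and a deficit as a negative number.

-2535.7

Goods: 674.2 - 1168.8 - 1278.2 - 947.9 - 604.0 = -3324.7
Services: 871.1 - 170.7 = 700.4
Primary income: -332.8 + 421.4 = 88.6
Current account = (-3324.7) + 700.4 + 88.6 = -2535.7
(Excluded from the current account — financial account: sale of domestic government bonds to non-residents 799.9, inward foreign direct investment in the manufacturing sector 488.8, increase in resident deposits held at foreign banks 287.2, acquisition of a foreign subsidiary by a resident firm (outward FDI) 484.2; capital account: debt forgiveness received from foreign official creditors 99.7.)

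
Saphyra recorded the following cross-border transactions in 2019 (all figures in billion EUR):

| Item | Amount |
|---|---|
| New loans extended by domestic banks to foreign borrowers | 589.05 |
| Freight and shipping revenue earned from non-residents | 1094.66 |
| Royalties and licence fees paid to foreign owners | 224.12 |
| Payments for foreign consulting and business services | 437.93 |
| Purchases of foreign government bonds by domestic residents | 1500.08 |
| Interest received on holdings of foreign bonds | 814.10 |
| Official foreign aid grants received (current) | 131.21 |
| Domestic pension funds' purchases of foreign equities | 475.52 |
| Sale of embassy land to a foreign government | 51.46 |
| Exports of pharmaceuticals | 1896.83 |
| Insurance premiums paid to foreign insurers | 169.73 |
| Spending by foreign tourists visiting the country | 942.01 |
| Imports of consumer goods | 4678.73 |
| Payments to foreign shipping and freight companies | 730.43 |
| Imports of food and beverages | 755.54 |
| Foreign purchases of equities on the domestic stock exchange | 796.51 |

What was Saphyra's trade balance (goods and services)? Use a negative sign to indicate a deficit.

Goods: -755.54 + 1896.83 - 4678.73 = -3537.44
Services: -437.93 + 942.01 - 169.73 + 1094.66 - 730.43 - 224.12 = 474.46
Trade balance = -3537.44 + 474.46 = -3062.98
(Excluded from the trade balance — financial account: new loans extended by domestic banks to foreign borrowers 589.05, purchases of foreign government bonds by domestic residents 1500.08, domestic pension funds' purchases of foreign equities 475.52, foreign purchases of equities on the domestic stock exchange 796.51; primary income: interest received on holdings of foreign bonds 814.10; secondary income: official foreign aid grants received (current) 131.21; capital account: sale of embassy land to a foreign government 51.46.)

-3062.98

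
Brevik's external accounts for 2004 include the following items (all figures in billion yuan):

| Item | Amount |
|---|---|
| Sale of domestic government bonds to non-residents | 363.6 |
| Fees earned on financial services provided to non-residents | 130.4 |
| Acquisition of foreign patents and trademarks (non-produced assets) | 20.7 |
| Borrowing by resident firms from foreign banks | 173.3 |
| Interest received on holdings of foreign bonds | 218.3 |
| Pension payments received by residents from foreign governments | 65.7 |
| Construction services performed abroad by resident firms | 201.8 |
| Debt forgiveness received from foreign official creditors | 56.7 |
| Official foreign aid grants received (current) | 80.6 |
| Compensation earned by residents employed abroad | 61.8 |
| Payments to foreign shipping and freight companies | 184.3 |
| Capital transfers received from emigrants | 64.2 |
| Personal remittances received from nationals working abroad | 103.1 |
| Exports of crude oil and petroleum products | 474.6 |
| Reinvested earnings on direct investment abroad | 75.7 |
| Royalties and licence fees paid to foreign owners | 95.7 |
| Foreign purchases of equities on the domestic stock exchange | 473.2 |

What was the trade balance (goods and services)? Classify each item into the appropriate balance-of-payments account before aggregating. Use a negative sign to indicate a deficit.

Goods: 474.6
Services: 201.8 - 184.3 + 130.4 - 95.7 = 52.2
Trade balance = 474.6 + 52.2 = 526.8
(Excluded from the trade balance — financial account: sale of domestic government bonds to non-residents 363.6, borrowing by resident firms from foreign banks 173.3, foreign purchases of equities on the domestic stock exchange 473.2; capital account: acquisition of foreign patents and trademarks (non-produced assets) 20.7, debt forgiveness received from foreign official creditors 56.7, capital transfers received from emigrants 64.2; primary income: interest received on holdings of foreign bonds 218.3, compensation earned by residents employed abroad 61.8, reinvested earnings on direct investment abroad 75.7; secondary income: pension payments received by residents from foreign governments 65.7, official foreign aid grants received (current) 80.6, personal remittances received from nationals working abroad 103.1.)

526.8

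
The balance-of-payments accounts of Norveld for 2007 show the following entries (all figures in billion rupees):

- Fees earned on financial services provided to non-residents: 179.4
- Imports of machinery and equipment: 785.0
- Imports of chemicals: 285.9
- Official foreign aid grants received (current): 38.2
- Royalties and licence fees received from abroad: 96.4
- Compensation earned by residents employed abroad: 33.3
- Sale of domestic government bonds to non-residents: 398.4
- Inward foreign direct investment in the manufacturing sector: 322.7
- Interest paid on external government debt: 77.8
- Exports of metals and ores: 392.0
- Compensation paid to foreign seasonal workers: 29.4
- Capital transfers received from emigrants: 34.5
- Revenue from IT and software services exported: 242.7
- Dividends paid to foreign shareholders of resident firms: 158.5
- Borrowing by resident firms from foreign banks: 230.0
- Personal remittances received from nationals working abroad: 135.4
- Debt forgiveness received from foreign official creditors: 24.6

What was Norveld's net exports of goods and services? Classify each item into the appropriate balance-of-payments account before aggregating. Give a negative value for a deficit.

Goods: -285.9 + 392.0 - 785.0 = -678.9
Services: 96.4 + 242.7 + 179.4 = 518.5
Trade balance = -678.9 + 518.5 = -160.4
(Excluded from the trade balance — secondary income: official foreign aid grants received (current) 38.2, personal remittances received from nationals working abroad 135.4; primary income: compensation earned by residents employed abroad 33.3, interest paid on external government debt 77.8, compensation paid to foreign seasonal workers 29.4, dividends paid to foreign shareholders of resident firms 158.5; financial account: sale of domestic government bonds to non-residents 398.4, inward foreign direct investment in the manufacturing sector 322.7, borrowing by resident firms from foreign banks 230.0; capital account: capital transfers received from emigrants 34.5, debt forgiveness received from foreign official creditors 24.6.)

-160.4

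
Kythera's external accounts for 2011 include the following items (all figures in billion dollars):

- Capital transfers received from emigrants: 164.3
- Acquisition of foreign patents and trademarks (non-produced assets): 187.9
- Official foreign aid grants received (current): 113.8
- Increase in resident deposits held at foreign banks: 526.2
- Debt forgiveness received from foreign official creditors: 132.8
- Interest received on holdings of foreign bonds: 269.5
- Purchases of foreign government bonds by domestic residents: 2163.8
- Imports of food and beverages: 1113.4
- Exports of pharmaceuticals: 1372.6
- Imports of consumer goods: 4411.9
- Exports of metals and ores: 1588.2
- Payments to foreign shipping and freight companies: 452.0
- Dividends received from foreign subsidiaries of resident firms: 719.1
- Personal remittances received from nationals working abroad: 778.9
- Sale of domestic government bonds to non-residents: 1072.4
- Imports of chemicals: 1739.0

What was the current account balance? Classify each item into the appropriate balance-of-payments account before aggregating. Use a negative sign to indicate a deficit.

Goods: 1372.6 + 1588.2 - 1739.0 - 4411.9 - 1113.4 = -4303.5
Services: -452.0
Primary income: 269.5 + 719.1 = 988.6
Secondary income: 113.8 + 778.9 = 892.7
Current account = (-4303.5) + (-452.0) + 988.6 + 892.7 = -2874.2
(Excluded from the current account — capital account: capital transfers received from emigrants 164.3, acquisition of foreign patents and trademarks (non-produced assets) 187.9, debt forgiveness received from foreign official creditors 132.8; financial account: increase in resident deposits held at foreign banks 526.2, purchases of foreign government bonds by domestic residents 2163.8, sale of domestic government bonds to non-residents 1072.4.)

-2874.2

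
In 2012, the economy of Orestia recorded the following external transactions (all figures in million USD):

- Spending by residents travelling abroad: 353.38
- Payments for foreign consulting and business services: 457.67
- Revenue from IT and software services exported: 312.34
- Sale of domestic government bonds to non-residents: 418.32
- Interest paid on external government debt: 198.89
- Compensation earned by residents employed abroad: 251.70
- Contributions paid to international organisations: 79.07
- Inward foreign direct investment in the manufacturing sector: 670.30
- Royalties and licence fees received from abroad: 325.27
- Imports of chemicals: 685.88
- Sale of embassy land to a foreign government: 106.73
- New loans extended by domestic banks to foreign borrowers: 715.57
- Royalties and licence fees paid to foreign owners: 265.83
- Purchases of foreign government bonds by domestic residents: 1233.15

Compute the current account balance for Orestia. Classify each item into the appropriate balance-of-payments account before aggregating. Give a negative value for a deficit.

-1151.41

Goods: -685.88
Services: 325.27 - 353.38 - 457.67 + 312.34 - 265.83 = -439.27
Primary income: -198.89 + 251.70 = 52.81
Secondary income: -79.07
Current account = (-685.88) + (-439.27) + 52.81 + (-79.07) = -1151.41
(Excluded from the current account — financial account: sale of domestic government bonds to non-residents 418.32, inward foreign direct investment in the manufacturing sector 670.30, new loans extended by domestic banks to foreign borrowers 715.57, purchases of foreign government bonds by domestic residents 1233.15; capital account: sale of embassy land to a foreign government 106.73.)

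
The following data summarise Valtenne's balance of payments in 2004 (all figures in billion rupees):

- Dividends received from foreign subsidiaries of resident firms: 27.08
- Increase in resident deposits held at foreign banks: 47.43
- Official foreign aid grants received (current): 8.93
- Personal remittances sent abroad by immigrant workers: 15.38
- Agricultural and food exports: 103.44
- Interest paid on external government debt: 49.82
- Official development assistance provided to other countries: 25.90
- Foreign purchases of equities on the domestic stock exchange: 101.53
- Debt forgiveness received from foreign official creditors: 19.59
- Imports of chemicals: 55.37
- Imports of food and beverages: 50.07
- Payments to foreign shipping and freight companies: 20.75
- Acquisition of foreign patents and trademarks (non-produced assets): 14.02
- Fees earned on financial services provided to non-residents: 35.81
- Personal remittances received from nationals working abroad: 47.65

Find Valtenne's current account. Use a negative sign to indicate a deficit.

Goods: -50.07 - 55.37 + 103.44 = -2.00
Services: 35.81 - 20.75 = 15.06
Primary income: -49.82 + 27.08 = -22.74
Secondary income: -25.90 - 15.38 + 47.65 + 8.93 = 15.30
Current account = (-2.00) + 15.06 + (-22.74) + 15.30 = 5.62
(Excluded from the current account — financial account: increase in resident deposits held at foreign banks 47.43, foreign purchases of equities on the domestic stock exchange 101.53; capital account: debt forgiveness received from foreign official creditors 19.59, acquisition of foreign patents and trademarks (non-produced assets) 14.02.)

5.62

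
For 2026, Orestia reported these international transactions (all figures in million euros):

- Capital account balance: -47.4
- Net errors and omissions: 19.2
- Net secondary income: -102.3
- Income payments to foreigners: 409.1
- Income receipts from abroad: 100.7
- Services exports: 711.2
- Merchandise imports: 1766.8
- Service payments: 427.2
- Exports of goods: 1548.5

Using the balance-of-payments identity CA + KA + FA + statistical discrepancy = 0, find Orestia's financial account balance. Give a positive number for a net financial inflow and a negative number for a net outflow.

373.2

Goods balance = 1548.5 - 1766.8 = -218.3
Services balance = 711.2 - 427.2 = 284.0
Trade balance (goods + services) = -218.3 + 284.0 = 65.7
Net primary income = 100.7 - 409.1 = -308.4
Net secondary income = -102.3
Current account = 65.7 + (-308.4) + (-102.3) = -345.0
Financial account = -(-345.0 + (-47.4) + 19.2) = 373.2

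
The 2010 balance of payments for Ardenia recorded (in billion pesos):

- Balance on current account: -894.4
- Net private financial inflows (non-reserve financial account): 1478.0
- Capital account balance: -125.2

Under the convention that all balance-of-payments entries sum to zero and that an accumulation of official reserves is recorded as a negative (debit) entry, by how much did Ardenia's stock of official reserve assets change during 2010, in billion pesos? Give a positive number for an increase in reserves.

458.4

Official reserve transactions balance = -((-894.4) + (-125.2) + 1478.0) = -458.4
An accumulation of reserves is recorded as a debit (negative entry), so the change in the stock of reserves is the negative of that balance.
Change in official reserves = -(-458.4) = 458.4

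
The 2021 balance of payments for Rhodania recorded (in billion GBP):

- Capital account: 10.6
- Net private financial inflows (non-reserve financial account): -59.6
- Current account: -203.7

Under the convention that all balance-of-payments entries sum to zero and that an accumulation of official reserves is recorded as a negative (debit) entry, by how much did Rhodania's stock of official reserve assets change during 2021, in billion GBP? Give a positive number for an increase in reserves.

Official reserve transactions balance = -((-203.7) + 10.6 + (-59.6)) = 252.7
An accumulation of reserves is recorded as a debit (negative entry), so the change in the stock of reserves is the negative of that balance.
Change in official reserves = -(252.7) = -252.7

-252.7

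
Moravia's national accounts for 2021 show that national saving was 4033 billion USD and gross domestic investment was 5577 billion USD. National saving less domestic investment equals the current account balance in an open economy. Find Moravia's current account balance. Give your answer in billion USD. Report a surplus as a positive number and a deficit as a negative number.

-1544

CA = S - I = 4033 - 5577 = -1544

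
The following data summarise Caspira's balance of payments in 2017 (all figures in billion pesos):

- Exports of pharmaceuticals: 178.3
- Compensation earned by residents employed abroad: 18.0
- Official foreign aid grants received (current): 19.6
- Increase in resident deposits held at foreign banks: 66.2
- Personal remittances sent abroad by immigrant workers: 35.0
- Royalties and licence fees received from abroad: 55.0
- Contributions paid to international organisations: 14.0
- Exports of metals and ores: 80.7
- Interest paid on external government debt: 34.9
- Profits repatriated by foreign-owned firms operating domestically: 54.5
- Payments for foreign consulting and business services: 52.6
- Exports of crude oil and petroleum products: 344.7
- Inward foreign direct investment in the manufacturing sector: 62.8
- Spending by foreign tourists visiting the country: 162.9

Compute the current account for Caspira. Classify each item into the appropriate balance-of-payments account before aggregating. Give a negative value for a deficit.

668.2

Goods: 344.7 + 80.7 + 178.3 = 603.7
Services: 55.0 + 162.9 - 52.6 = 165.3
Primary income: 18.0 - 54.5 - 34.9 = -71.4
Secondary income: -14.0 + 19.6 - 35.0 = -29.4
Current account = 603.7 + 165.3 + (-71.4) + (-29.4) = 668.2
(Excluded from the current account — financial account: increase in resident deposits held at foreign banks 66.2, inward foreign direct investment in the manufacturing sector 62.8.)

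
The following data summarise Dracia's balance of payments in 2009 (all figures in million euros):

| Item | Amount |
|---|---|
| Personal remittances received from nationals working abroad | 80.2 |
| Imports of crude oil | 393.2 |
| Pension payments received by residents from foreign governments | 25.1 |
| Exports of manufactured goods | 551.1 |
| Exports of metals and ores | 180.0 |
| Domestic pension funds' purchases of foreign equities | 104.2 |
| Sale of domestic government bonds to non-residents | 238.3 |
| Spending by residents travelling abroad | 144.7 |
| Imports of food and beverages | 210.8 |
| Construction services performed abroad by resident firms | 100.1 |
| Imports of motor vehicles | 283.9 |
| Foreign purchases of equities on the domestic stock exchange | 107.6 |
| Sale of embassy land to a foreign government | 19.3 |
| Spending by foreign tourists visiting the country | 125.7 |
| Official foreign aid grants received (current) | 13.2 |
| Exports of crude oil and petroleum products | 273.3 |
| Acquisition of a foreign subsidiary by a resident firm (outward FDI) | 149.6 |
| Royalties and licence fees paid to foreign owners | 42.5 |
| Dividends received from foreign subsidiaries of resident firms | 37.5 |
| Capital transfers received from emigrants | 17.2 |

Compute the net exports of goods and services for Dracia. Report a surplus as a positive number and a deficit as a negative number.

Goods: 180.0 + 273.3 + 551.1 - 393.2 - 283.9 - 210.8 = 116.5
Services: -42.5 - 144.7 + 125.7 + 100.1 = 38.6
Trade balance = 116.5 + 38.6 = 155.1
(Excluded from the trade balance — secondary income: personal remittances received from nationals working abroad 80.2, pension payments received by residents from foreign governments 25.1, official foreign aid grants received (current) 13.2; financial account: domestic pension funds' purchases of foreign equities 104.2, sale of domestic government bonds to non-residents 238.3, foreign purchases of equities on the domestic stock exchange 107.6, acquisition of a foreign subsidiary by a resident firm (outward FDI) 149.6; capital account: sale of embassy land to a foreign government 19.3, capital transfers received from emigrants 17.2; primary income: dividends received from foreign subsidiaries of resident firms 37.5.)

155.1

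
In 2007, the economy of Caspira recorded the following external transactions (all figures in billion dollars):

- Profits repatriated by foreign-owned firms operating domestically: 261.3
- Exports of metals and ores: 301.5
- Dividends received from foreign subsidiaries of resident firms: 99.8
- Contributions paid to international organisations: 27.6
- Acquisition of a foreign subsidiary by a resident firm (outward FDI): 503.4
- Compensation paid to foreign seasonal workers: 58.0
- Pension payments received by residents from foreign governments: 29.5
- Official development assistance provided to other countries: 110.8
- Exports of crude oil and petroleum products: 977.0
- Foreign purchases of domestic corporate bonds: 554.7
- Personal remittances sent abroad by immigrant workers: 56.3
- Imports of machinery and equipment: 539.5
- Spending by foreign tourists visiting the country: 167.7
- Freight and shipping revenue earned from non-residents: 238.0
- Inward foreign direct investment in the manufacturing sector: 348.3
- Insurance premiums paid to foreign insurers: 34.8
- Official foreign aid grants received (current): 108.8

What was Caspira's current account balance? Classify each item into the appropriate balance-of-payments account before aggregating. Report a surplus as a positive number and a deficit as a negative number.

Goods: 301.5 + 977.0 - 539.5 = 739.0
Services: 167.7 + 238.0 - 34.8 = 370.9
Primary income: 99.8 - 58.0 - 261.3 = -219.5
Secondary income: -56.3 - 27.6 + 29.5 - 110.8 + 108.8 = -56.4
Current account = 739.0 + 370.9 + (-219.5) + (-56.4) = 834.0
(Excluded from the current account — financial account: acquisition of a foreign subsidiary by a resident firm (outward FDI) 503.4, foreign purchases of domestic corporate bonds 554.7, inward foreign direct investment in the manufacturing sector 348.3.)

834.0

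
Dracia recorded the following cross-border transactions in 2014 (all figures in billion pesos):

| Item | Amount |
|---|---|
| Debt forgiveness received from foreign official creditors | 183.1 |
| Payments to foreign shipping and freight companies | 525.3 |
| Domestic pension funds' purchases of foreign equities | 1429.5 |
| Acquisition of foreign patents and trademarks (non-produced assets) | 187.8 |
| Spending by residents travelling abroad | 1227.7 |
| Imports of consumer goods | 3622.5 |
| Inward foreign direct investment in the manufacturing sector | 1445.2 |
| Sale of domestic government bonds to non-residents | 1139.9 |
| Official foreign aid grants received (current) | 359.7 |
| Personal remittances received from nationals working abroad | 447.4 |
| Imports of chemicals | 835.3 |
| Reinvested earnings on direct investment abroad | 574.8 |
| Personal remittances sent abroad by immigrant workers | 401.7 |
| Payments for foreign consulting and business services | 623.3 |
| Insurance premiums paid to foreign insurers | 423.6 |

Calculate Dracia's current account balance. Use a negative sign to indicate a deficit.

Goods: -3622.5 - 835.3 = -4457.8
Services: -525.3 - 1227.7 - 623.3 - 423.6 = -2799.9
Primary income: 574.8
Secondary income: 447.4 - 401.7 + 359.7 = 405.4
Current account = (-4457.8) + (-2799.9) + 574.8 + 405.4 = -6277.5
(Excluded from the current account — capital account: debt forgiveness received from foreign official creditors 183.1, acquisition of foreign patents and trademarks (non-produced assets) 187.8; financial account: domestic pension funds' purchases of foreign equities 1429.5, inward foreign direct investment in the manufacturing sector 1445.2, sale of domestic government bonds to non-residents 1139.9.)

-6277.5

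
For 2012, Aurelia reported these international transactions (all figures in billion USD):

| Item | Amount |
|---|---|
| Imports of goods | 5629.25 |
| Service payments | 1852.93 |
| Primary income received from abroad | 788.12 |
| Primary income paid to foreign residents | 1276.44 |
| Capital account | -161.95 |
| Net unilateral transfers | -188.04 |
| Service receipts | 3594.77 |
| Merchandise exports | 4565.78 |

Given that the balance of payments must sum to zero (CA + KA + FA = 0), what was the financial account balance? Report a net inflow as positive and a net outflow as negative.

Goods balance = 4565.78 - 5629.25 = -1063.47
Services balance = 3594.77 - 1852.93 = 1741.84
Trade balance (goods + services) = -1063.47 + 1741.84 = 678.37
Net primary income = 788.12 - 1276.44 = -488.32
Net secondary income = -188.04
Current account = 678.37 + (-488.32) + (-188.04) = 2.01
Financial account = -(2.01 + (-161.95)) = 159.94

159.94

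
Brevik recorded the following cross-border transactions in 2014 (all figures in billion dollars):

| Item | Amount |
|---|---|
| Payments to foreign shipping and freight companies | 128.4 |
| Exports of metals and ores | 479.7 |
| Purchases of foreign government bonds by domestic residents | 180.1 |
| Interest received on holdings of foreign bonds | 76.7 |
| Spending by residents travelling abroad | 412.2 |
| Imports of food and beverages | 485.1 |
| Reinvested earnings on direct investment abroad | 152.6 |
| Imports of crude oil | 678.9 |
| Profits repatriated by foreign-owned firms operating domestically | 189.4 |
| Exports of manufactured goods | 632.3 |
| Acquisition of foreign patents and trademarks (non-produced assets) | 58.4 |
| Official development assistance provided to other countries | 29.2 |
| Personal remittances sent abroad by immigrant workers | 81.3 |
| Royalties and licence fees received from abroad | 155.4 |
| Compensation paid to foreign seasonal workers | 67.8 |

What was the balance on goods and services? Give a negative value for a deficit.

-437.2

Goods: -485.1 - 678.9 + 632.3 + 479.7 = -52.0
Services: -128.4 - 412.2 + 155.4 = -385.2
Trade balance = -52.0 + (-385.2) = -437.2
(Excluded from the trade balance — financial account: purchases of foreign government bonds by domestic residents 180.1; primary income: interest received on holdings of foreign bonds 76.7, reinvested earnings on direct investment abroad 152.6, profits repatriated by foreign-owned firms operating domestically 189.4, compensation paid to foreign seasonal workers 67.8; capital account: acquisition of foreign patents and trademarks (non-produced assets) 58.4; secondary income: official development assistance provided to other countries 29.2, personal remittances sent abroad by immigrant workers 81.3.)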